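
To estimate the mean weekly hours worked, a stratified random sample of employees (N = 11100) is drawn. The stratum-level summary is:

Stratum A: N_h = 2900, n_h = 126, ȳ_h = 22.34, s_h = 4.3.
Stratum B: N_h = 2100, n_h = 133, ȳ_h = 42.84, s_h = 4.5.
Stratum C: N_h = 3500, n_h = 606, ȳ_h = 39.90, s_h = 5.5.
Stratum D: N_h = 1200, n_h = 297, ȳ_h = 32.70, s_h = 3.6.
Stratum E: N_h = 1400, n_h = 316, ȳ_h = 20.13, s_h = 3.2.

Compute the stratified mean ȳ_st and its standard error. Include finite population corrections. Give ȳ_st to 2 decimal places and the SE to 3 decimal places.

ȳ_st = Σ W_h ȳ_h = (2900·22.34 + 2100·42.84 + 3500·39.90 + 1200·32.70 + 1400·20.13)/11100 = 32.59658
V̂(ȳ_st) = Σ W_h² (1 − n_h/N_h) s_h²/n_h, with W_h = N_h/N and N = 11100:
  stratum A: (2900/11100)²·(1 − 126/2900)·4.3²/126 = 0.00958131
  stratum B: (2100/11100)²·(1 − 133/2100)·4.5²/133 = 0.00510448
  stratum C: (3500/11100)²·(1 − 606/3500)·5.5²/606 = 0.00410368
  stratum D: (1200/11100)²·(1 − 297/1200)·3.6²/297 = 0.000383771
  stratum E: (1400/11100)²·(1 − 316/1400)·3.2²/316 = 0.000399139
V̂(ȳ_st) = 0.0195724
SE(ȳ_st) = √0.0195724 = 0.139901

ȳ_st ≈ 32.60, SE ≈ 0.140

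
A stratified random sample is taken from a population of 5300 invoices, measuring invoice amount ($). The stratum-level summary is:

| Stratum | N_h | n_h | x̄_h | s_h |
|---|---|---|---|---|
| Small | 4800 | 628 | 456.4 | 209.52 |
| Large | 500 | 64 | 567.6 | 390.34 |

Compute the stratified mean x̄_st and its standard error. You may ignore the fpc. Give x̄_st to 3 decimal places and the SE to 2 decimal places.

x̄_st ≈ 466.891, SE ≈ 8.86

x̄_st = Σ W_h x̄_h = (4800·456.4 + 500·567.6)/5300 = 466.89057
V̂(x̄_st) = Σ W_h² s_h²/n_h, with W_h = N_h/N and N = 5300:
  stratum Small: (4800/5300)²·209.52²/628 = 57.3353
  stratum Large: (500/5300)²·390.34²/64 = 21.1882
V̂(x̄_st) = 78.5235
SE(x̄_st) = √78.5235 = 8.86135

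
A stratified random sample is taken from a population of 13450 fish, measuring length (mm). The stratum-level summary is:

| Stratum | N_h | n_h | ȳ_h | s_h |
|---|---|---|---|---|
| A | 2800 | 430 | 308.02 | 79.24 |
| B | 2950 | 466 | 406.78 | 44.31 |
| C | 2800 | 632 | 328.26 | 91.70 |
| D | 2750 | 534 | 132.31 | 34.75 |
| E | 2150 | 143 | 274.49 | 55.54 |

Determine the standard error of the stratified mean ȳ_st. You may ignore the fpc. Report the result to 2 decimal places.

SE(ȳ_st) ≈ 1.43

V̂(ȳ_st) = Σ W_h² s_h²/n_h, with W_h = N_h/N and N = 13450:
  stratum A: (2800/13450)²·79.24²/430 = 0.632837
  stratum B: (2950/13450)²·44.31²/466 = 0.202683
  stratum C: (2800/13450)²·91.70²/632 = 0.576624
  stratum D: (2750/13450)²·34.75²/534 = 0.0945342
  stratum E: (2150/13450)²·55.54²/143 = 0.551199
V̂(ȳ_st) = 2.05788
SE(ȳ_st) = √2.05788 = 1.43453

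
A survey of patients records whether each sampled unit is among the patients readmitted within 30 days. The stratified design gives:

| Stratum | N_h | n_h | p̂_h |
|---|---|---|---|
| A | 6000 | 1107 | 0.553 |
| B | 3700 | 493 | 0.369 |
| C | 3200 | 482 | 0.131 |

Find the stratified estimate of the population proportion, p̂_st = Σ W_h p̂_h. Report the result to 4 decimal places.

p̂_st ≈ 0.3955

N = 12900; stratum weights W_h = N_h/N.
p̂_st = Σ W_h p̂_h = (6000·0.553 + 3700·0.369 + 3200·0.131)/12900 = 0.39554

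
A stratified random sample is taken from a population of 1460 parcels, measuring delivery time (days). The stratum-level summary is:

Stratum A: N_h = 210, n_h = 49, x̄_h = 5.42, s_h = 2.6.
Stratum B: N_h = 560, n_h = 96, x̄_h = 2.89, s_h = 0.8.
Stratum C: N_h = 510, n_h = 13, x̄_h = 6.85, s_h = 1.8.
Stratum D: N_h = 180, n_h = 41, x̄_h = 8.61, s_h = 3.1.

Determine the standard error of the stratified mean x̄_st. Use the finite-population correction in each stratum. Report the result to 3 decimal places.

SE(x̄_st) ≈ 0.188

V̂(x̄_st) = Σ W_h² (1 − n_h/N_h) s_h²/n_h, with W_h = N_h/N and N = 1460:
  stratum A: (210/1460)²·(1 − 49/210)·2.6²/49 = 0.00218822
  stratum B: (560/1460)²·(1 − 96/560)·0.8²/96 = 0.00081266
  stratum C: (510/1460)²·(1 − 13/510)·1.8²/13 = 0.0296362
  stratum D: (180/1460)²·(1 − 41/180)·3.1²/41 = 0.00275119
V̂(x̄_st) = 0.0353883
SE(x̄_st) = √0.0353883 = 0.188118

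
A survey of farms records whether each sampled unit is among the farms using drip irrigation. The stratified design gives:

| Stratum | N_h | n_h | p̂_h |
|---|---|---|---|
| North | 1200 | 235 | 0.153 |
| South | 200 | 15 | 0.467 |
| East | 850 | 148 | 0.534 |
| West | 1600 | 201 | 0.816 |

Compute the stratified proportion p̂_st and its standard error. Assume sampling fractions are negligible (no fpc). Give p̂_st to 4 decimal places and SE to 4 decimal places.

N = 3850; stratum weights W_h = N_h/N.
p̂_st = Σ W_h p̂_h = (1200·0.153 + 200·0.467 + 850·0.534 + 1600·0.816)/3850 = 0.52896
V̂(p̂_st) = Σ W_h² p̂_h(1−p̂_h)/(n_h−1):
  stratum North: (1200/3850)²·0.153·0.847/234 = 5.38022e-05
  stratum South: (200/3850)²·0.467·0.533/14 = 4.79794e-05
  stratum East: (850/3850)²·0.534·0.466/147 = 8.25137e-05
  stratum West: (1600/3850)²·0.816·0.184/200 = 0.000129657
V̂(p̂_st) = 0.000313952; SE = √V̂ = 0.0177187

p̂_st ≈ 0.5290, SE ≈ 0.0177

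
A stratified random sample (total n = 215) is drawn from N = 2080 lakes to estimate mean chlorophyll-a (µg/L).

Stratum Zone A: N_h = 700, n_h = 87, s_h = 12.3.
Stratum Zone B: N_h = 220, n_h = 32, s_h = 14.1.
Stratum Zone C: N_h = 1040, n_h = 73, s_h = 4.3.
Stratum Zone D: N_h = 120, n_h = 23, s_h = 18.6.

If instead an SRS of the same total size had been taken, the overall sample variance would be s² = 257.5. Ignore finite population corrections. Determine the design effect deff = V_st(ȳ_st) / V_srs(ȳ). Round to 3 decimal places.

deff ≈ 0.317

V̂(ȳ_st) = Σ W_h² s_h²/n_h, with W_h = N_h/N and N = 2080:
  stratum Zone A: (700/2080)²·12.3²/87 = 0.196952
  stratum Zone B: (220/2080)²·14.1²/32 = 0.0695035
  stratum Zone C: (1040/2080)²·4.3²/73 = 0.0633219
  stratum Zone D: (120/2080)²·18.6²/23 = 0.050065
V_st = 0.379842
V_srs = s²/n = 257.5/215 = 1.19767
deff = V_st / V_srs = 0.379842/1.19767 = 0.3171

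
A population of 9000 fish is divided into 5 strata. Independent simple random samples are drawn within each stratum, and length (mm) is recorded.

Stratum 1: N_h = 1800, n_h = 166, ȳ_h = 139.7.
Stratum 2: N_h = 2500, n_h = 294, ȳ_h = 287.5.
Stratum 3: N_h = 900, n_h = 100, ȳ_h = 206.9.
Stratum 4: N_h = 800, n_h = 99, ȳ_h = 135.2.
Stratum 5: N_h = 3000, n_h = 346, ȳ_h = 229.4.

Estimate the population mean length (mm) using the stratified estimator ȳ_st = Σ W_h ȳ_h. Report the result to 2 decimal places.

N = Σ N_h = 9000. Stratum weights W_h = N_h/N.
ȳ_st = (1800·139.7 + 2500·287.5 + 900·206.9 + 800·135.2 + 3000·229.4) / 9000 = 216.9756

ȳ_st ≈ 216.98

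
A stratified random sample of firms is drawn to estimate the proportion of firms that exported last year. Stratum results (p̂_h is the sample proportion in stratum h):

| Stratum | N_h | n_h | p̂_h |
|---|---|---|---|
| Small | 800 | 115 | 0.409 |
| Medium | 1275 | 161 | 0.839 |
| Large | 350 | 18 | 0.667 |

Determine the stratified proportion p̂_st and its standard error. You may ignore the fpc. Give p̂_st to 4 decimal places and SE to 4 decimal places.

p̂_st ≈ 0.6723, SE ≈ 0.0271

N = 2425; stratum weights W_h = N_h/N.
p̂_st = Σ W_h p̂_h = (800·0.409 + 1275·0.839 + 350·0.667)/2425 = 0.67232
V̂(p̂_st) = Σ W_h² p̂_h(1−p̂_h)/(n_h−1):
  stratum Small: (800/2425)²·0.409·0.591/114 = 0.000230761
  stratum Medium: (1275/2425)²·0.839·0.161/160 = 0.000233381
  stratum Large: (350/2425)²·0.667·0.333/17 = 0.000272166
V̂(p̂_st) = 0.000736308; SE = √V̂ = 0.027135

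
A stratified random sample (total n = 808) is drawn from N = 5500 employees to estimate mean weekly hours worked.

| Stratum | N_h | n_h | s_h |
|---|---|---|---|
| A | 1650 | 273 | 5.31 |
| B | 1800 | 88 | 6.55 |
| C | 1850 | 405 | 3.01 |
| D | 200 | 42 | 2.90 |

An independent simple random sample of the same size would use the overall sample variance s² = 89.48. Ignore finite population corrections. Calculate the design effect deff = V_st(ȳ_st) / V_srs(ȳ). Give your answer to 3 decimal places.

V̂(ȳ_st) = Σ W_h² s_h²/n_h, with W_h = N_h/N and N = 5500:
  stratum A: (1650/5500)²·5.31²/273 = 0.00929542
  stratum B: (1800/5500)²·6.55²/88 = 0.0522179
  stratum C: (1850/5500)²·3.01²/405 = 0.00253102
  stratum D: (200/5500)²·2.90²/42 = 0.000264778
V_st = 0.0643091
V_srs = s²/n = 89.48/808 = 0.110743
deff = V_st / V_srs = 0.0643091/0.110743 = 0.5807

deff ≈ 0.581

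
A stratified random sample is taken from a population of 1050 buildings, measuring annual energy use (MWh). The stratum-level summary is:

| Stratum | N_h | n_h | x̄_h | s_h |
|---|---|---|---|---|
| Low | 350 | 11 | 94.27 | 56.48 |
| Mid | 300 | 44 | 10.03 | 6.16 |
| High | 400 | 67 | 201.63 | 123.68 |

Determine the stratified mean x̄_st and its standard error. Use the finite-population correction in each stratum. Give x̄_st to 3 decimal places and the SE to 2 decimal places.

x̄_st ≈ 111.100, SE ≈ 7.67

x̄_st = Σ W_h x̄_h = (350·94.27 + 300·10.03 + 400·201.63)/1050 = 111.10048
V̂(x̄_st) = Σ W_h² (1 − n_h/N_h) s_h²/n_h, with W_h = N_h/N and N = 1050:
  stratum Low: (350/1050)²·(1 − 11/350)·56.48²/11 = 31.2094
  stratum Mid: (300/1050)²·(1 − 44/300)·6.16²/44 = 0.0600747
  stratum High: (400/1050)²·(1 − 67/400)·123.68²/67 = 27.5835
V̂(x̄_st) = 58.853
SE(x̄_st) = √58.853 = 7.67157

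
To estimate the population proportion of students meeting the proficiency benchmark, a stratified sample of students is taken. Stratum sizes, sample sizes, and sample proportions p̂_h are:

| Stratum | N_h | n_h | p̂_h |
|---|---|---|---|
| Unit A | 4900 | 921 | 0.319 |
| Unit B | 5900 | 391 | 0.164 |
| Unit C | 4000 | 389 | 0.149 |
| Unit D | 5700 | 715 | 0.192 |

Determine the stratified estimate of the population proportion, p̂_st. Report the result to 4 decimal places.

N = 20500; stratum weights W_h = N_h/N.
p̂_st = Σ W_h p̂_h = (4900·0.319 + 5900·0.164 + 4000·0.149 + 5700·0.192)/20500 = 0.20591

p̂_st ≈ 0.2059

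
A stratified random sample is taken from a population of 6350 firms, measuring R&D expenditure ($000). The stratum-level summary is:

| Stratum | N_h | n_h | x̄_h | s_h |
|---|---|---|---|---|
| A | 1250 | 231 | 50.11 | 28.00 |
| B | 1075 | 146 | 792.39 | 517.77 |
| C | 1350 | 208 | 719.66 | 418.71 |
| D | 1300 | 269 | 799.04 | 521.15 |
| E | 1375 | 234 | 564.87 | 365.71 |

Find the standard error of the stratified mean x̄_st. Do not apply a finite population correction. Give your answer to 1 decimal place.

SE(x̄_st) ≈ 12.6

V̂(x̄_st) = Σ W_h² s_h²/n_h, with W_h = N_h/N and N = 6350:
  stratum A: (1250/6350)²·28.00²/231 = 0.131515
  stratum B: (1075/6350)²·517.77²/146 = 52.6248
  stratum C: (1350/6350)²·418.71²/208 = 38.0964
  stratum D: (1300/6350)²·521.15²/269 = 42.3168
  stratum E: (1375/6350)²·365.71²/234 = 26.7988
V̂(x̄_st) = 159.968
SE(x̄_st) = √159.968 = 12.6479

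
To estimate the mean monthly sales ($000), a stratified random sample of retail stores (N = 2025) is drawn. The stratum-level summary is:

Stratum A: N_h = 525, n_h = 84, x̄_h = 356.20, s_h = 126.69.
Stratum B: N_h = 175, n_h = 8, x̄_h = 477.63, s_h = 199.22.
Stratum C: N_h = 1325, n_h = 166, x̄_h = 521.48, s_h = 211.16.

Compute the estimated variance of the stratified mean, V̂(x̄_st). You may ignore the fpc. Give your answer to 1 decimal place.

V̂(x̄_st) = Σ W_h² s_h²/n_h, with W_h = N_h/N and N = 2025:
  stratum A: (525/2025)²·126.69²/84 = 12.8432
  stratum B: (175/2025)²·199.22²/8 = 37.0512
  stratum C: (1325/2025)²·211.16²/166 = 115
V̂(x̄_st) = 164.894

V̂(x̄_st) ≈ 164.9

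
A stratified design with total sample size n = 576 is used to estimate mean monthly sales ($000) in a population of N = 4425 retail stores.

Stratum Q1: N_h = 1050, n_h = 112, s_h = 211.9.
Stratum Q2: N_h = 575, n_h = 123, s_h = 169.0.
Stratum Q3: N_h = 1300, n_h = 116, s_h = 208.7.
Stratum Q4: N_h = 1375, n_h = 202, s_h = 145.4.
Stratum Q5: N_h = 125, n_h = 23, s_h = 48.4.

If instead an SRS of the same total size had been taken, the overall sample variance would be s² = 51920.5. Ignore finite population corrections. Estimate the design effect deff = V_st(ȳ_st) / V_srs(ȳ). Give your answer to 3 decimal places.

V̂(ȳ_st) = Σ W_h² s_h²/n_h, with W_h = N_h/N and N = 4425:
  stratum Q1: (1050/4425)²·211.9²/112 = 22.5733
  stratum Q2: (575/4425)²·169.0²/123 = 3.92082
  stratum Q3: (1300/4425)²·208.7²/116 = 32.4076
  stratum Q4: (1375/4425)²·145.4²/202 = 10.1055
  stratum Q5: (125/4425)²·48.4²/23 = 0.0812749
V_st = 69.0885
V_srs = s²/n = 51920.5/576 = 90.1398
deff = V_st / V_srs = 69.0885/90.1398 = 0.7665

deff ≈ 0.766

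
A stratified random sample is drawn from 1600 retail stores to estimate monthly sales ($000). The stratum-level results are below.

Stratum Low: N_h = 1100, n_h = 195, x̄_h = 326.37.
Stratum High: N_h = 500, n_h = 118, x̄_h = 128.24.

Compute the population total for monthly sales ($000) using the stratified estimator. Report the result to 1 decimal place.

τ̂_st ≈ 423127.0

τ̂_st = Σ N_h x̄_h = 1100·326.37 + 500·128.24 = 423127.0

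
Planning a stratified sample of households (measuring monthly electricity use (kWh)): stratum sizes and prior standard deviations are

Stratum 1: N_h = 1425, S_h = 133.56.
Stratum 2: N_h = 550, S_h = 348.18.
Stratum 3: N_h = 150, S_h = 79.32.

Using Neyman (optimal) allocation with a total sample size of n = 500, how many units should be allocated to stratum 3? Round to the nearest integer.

15

Neyman allocation: n_h = n · N_h S_h / Σ N_i S_i, with n = 500.
  stratum 1: N_h·S_h = 1425·133.56 = 190323.00
  stratum 2: N_h·S_h = 550·348.18 = 191499.00
  stratum 3: N_h·S_h = 150·79.32 = 11898.00
Σ N_h S_h = 393720.00
n for stratum 3 = 500·11898.00/393720.00 = 15.110 → 15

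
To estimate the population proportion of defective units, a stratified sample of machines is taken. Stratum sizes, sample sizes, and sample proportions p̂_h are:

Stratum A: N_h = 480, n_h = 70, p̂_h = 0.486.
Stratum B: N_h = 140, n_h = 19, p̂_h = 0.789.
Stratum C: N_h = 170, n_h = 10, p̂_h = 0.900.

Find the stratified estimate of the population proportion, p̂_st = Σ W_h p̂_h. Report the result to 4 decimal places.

N = 790; stratum weights W_h = N_h/N.
p̂_st = Σ W_h p̂_h = (480·0.486 + 140·0.789 + 170·0.900)/790 = 0.62878

p̂_st ≈ 0.6288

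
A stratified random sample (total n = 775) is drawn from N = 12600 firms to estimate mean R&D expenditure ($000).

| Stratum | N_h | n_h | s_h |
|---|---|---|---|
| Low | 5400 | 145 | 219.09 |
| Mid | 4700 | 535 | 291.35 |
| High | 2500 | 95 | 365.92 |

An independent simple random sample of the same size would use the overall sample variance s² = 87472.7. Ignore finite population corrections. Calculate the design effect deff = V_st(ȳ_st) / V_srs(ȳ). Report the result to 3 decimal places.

deff ≈ 1.226

V̂(ȳ_st) = Σ W_h² s_h²/n_h, with W_h = N_h/N and N = 12600:
  stratum Low: (5400/12600)²·219.09²/145 = 60.8028
  stratum Mid: (4700/12600)²·291.35²/535 = 22.0765
  stratum High: (2500/12600)²·365.92²/95 = 55.4865
V_st = 138.366
V_srs = s²/n = 87472.7/775 = 112.868
deff = V_st / V_srs = 138.366/112.868 = 1.2259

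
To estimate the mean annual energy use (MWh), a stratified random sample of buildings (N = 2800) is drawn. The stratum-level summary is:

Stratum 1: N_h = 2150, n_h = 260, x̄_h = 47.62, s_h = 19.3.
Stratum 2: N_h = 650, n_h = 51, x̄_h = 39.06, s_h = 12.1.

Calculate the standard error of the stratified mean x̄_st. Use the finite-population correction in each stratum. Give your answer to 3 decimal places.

V̂(x̄_st) = Σ W_h² (1 − n_h/N_h) s_h²/n_h, with W_h = N_h/N and N = 2800:
  stratum 1: (2150/2800)²·(1 − 260/2150)·19.3²/260 = 0.74255
  stratum 2: (650/2800)²·(1 − 51/650)·12.1²/51 = 0.142569
V̂(x̄_st) = 0.885118
SE(x̄_st) = √0.885118 = 0.940807

SE(x̄_st) ≈ 0.941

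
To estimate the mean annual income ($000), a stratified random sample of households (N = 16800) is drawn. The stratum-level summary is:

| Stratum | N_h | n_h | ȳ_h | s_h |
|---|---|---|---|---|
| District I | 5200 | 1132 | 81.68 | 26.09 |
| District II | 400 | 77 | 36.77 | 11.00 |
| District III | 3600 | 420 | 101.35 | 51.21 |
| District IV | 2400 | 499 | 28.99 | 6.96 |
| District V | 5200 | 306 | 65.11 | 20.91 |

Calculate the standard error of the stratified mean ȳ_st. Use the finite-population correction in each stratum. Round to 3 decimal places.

SE(ȳ_st) ≈ 0.655

V̂(ȳ_st) = Σ W_h² (1 − n_h/N_h) s_h²/n_h, with W_h = N_h/N and N = 16800:
  stratum District I: (5200/16800)²·(1 − 1132/5200)·26.09²/1132 = 0.0450679
  stratum District II: (400/16800)²·(1 − 77/400)·11.00²/77 = 0.000719347
  stratum District III: (3600/16800)²·(1 − 420/3600)·51.21²/420 = 0.253263
  stratum District IV: (2400/16800)²·(1 − 499/2400)·6.96²/499 = 0.00156925
  stratum District V: (5200/16800)²·(1 − 306/5200)·20.91²/306 = 0.128835
V̂(ȳ_st) = 0.429455
SE(ȳ_st) = √0.429455 = 0.655328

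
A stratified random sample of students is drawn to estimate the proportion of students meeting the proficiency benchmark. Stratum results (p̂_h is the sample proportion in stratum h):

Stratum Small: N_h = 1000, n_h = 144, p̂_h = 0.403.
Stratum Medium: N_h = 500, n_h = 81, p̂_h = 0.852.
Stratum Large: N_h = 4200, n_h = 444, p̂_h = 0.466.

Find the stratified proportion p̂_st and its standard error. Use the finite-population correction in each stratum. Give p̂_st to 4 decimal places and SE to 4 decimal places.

p̂_st ≈ 0.4888, SE ≈ 0.0181

N = 5700; stratum weights W_h = N_h/N.
p̂_st = Σ W_h p̂_h = (1000·0.403 + 500·0.852 + 4200·0.466)/5700 = 0.48881
V̂(p̂_st) = Σ W_h² (1 − n_h/N_h) p̂_h(1−p̂_h)/(n_h−1):
  stratum Small: (1000/5700)²·(1 − 144/1000)·0.403·0.597/143 = 4.43269e-05
  stratum Medium: (500/5700)²·(1 − 81/500)·0.852·0.148/80 = 1.01636e-05
  stratum Large: (4200/5700)²·(1 − 444/4200)·0.466·0.534/443 = 0.00027274
V̂(p̂_st) = 0.00032723; SE = √V̂ = 0.0180895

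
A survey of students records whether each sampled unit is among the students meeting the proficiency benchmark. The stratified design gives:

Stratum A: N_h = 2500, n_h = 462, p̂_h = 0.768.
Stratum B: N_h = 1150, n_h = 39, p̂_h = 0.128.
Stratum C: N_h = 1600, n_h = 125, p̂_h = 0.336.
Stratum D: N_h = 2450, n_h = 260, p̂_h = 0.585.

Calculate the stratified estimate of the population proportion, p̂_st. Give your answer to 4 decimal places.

p̂_st ≈ 0.5244

N = 7700; stratum weights W_h = N_h/N.
p̂_st = Σ W_h p̂_h = (2500·0.768 + 1150·0.128 + 1600·0.336 + 2450·0.585)/7700 = 0.52442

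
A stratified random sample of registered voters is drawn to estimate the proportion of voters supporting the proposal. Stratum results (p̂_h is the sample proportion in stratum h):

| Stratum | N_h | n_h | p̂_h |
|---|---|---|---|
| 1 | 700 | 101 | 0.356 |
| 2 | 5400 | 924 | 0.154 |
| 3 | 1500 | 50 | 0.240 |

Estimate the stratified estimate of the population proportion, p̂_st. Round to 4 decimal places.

p̂_st ≈ 0.1896

N = 7600; stratum weights W_h = N_h/N.
p̂_st = Σ W_h p̂_h = (700·0.356 + 5400·0.154 + 1500·0.240)/7600 = 0.18958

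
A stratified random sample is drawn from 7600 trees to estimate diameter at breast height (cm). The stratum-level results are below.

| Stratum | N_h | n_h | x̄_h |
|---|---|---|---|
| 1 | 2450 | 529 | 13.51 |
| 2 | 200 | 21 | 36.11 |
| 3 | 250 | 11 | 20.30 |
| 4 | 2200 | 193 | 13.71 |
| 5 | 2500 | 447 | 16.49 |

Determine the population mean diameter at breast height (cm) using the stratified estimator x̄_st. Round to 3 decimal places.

x̄_st ≈ 15.366

N = Σ N_h = 7600. Stratum weights W_h = N_h/N.
x̄_st = (2450·13.51 + 200·36.11 + 250·20.30 + 2200·13.71 + 2500·16.49) / 7600 = 15.36625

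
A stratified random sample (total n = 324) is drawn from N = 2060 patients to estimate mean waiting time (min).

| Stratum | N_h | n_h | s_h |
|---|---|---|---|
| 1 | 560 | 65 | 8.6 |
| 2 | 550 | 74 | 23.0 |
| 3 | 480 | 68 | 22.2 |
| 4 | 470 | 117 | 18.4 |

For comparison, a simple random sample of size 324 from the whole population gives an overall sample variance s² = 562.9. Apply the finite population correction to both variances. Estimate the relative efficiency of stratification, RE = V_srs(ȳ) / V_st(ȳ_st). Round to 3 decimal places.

RE ≈ 1.515

V̂(ȳ_st) = Σ W_h² (1 − n_h/N_h) s_h²/n_h, with W_h = N_h/N and N = 2060:
  stratum 1: (560/2060)²·(1 − 65/560)·8.6²/65 = 0.0743263
  stratum 2: (550/2060)²·(1 − 74/550)·23.0²/74 = 0.441021
  stratum 3: (480/2060)²·(1 − 68/480)·22.2²/68 = 0.337754
  stratum 4: (470/2060)²·(1 − 117/470)·18.4²/117 = 0.113133
V_st = 0.966234
V_srs = (1 − 324/2060)·562.9/324 = 1.46409
Relative efficiency = V_srs / V_st = 1.46409/0.966234 = 1.5153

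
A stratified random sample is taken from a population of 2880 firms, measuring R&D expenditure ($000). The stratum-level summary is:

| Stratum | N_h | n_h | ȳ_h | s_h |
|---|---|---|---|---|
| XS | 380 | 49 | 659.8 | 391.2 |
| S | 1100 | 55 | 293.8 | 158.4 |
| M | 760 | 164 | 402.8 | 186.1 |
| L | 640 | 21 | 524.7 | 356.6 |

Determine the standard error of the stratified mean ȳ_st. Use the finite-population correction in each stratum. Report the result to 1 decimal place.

V̂(ȳ_st) = Σ W_h² (1 − n_h/N_h) s_h²/n_h, with W_h = N_h/N and N = 2880:
  stratum XS: (380/2880)²·(1 − 49/380)·391.2²/49 = 47.3618
  stratum S: (1100/2880)²·(1 − 55/1100)·158.4²/55 = 63.2225
  stratum M: (760/2880)²·(1 − 164/760)·186.1²/164 = 11.5325
  stratum L: (640/2880)²·(1 − 21/640)·356.6²/21 = 289.22
V̂(ȳ_st) = 411.337
SE(ȳ_st) = √411.337 = 20.2815

SE(ȳ_st) ≈ 20.3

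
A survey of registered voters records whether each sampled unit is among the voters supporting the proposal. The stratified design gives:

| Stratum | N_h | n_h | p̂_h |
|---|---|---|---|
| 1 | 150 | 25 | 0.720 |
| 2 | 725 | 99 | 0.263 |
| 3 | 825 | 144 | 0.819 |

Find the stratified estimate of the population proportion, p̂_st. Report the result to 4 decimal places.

N = 1700; stratum weights W_h = N_h/N.
p̂_st = Σ W_h p̂_h = (150·0.720 + 725·0.263 + 825·0.819)/1700 = 0.57315

p̂_st ≈ 0.5731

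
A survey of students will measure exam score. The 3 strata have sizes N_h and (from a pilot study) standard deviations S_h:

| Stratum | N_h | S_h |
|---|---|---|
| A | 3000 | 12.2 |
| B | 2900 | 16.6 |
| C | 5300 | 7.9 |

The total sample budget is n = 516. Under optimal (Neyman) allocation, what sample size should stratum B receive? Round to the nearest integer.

Neyman allocation: n_h = n · N_h S_h / Σ N_i S_i, with n = 516.
  stratum A: N_h·S_h = 3000·12.2 = 36600.00
  stratum B: N_h·S_h = 2900·16.6 = 48140.00
  stratum C: N_h·S_h = 5300·7.9 = 41870.00
Σ N_h S_h = 126610.00
n for stratum B = 516·48140.00/126610.00 = 196.195 → 196

196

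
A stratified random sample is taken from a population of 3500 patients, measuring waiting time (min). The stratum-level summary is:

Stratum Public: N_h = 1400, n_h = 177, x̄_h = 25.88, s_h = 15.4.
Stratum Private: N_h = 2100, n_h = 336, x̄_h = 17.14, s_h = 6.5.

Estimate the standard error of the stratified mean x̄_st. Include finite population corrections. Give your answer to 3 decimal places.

V̂(x̄_st) = Σ W_h² (1 − n_h/N_h) s_h²/n_h, with W_h = N_h/N and N = 3500:
  stratum Public: (1400/3500)²·(1 − 177/1400)·15.4²/177 = 0.187278
  stratum Private: (2100/3500)²·(1 − 336/2100)·6.5²/336 = 0.038025
V̂(x̄_st) = 0.225303
SE(x̄_st) = √0.225303 = 0.474661

SE(x̄_st) ≈ 0.475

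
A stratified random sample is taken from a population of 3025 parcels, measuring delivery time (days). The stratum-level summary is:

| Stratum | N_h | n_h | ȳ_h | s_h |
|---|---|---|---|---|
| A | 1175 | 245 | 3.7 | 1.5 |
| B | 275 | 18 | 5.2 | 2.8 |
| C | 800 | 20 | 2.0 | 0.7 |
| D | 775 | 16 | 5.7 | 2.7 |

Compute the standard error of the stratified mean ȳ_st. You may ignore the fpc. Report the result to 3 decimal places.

SE(ȳ_st) ≈ 0.191

V̂(ȳ_st) = Σ W_h² s_h²/n_h, with W_h = N_h/N and N = 3025:
  stratum A: (1175/3025)²·1.5²/245 = 0.00138561
  stratum B: (275/3025)²·2.8²/18 = 0.00359963
  stratum C: (800/3025)²·0.7²/20 = 0.00171354
  stratum D: (775/3025)²·2.7²/16 = 0.0299061
V̂(ȳ_st) = 0.0366049
SE(ȳ_st) = √0.0366049 = 0.191324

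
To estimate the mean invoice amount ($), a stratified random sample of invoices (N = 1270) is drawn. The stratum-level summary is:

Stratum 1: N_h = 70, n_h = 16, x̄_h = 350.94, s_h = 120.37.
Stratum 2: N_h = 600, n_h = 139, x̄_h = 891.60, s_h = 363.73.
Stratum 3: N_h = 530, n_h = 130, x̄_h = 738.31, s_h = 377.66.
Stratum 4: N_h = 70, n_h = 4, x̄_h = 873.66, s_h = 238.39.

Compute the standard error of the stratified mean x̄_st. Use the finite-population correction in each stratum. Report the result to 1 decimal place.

SE(x̄_st) ≈ 18.7

V̂(x̄_st) = Σ W_h² (1 − n_h/N_h) s_h²/n_h, with W_h = N_h/N and N = 1270:
  stratum 1: (70/1270)²·(1 − 16/70)·120.37²/16 = 2.12227
  stratum 2: (600/1270)²·(1 − 139/600)·363.73²/139 = 163.226
  stratum 3: (530/1270)²·(1 − 130/530)·377.66²/130 = 144.207
  stratum 4: (70/1270)²·(1 − 4/70)·238.39²/4 = 40.6959
V̂(x̄_st) = 350.251
SE(x̄_st) = √350.251 = 18.715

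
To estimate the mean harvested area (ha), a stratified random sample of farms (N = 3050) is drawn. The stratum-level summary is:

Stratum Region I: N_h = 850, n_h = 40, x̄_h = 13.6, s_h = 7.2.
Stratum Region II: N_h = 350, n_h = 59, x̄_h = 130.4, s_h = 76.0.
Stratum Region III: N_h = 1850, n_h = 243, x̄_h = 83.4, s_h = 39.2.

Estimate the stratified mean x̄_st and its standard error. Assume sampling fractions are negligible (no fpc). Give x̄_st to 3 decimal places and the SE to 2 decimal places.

x̄_st ≈ 69.341, SE ≈ 1.93

x̄_st = Σ W_h x̄_h = (850·13.6 + 350·130.4 + 1850·83.4)/3050 = 69.34098
V̂(x̄_st) = Σ W_h² s_h²/n_h, with W_h = N_h/N and N = 3050:
  stratum Region I: (850/3050)²·7.2²/40 = 0.100657
  stratum Region II: (350/3050)²·76.0²/59 = 1.28917
  stratum Region III: (1850/3050)²·39.2²/243 = 2.32654
V̂(x̄_st) = 3.71637
SE(x̄_st) = √3.71637 = 1.92779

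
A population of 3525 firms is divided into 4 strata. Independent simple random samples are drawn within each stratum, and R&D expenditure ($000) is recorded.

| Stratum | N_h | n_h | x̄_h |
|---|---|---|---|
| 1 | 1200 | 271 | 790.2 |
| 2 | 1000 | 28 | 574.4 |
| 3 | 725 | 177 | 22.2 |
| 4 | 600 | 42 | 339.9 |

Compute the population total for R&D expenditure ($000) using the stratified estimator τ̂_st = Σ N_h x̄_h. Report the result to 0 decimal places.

τ̂_st ≈ 1742675

τ̂_st = Σ N_h x̄_h = 1200·790.2 + 1000·574.4 + 725·22.2 + 600·339.9 = 1742675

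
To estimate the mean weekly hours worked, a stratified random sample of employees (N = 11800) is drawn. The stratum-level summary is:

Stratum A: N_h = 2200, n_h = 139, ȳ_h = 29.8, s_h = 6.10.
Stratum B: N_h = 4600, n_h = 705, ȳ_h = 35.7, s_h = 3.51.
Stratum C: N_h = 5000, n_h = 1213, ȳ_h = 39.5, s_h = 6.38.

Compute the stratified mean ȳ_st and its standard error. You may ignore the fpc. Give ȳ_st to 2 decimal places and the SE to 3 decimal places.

ȳ_st = Σ W_h ȳ_h = (2200·29.8 + 4600·35.7 + 5000·39.5)/11800 = 36.21017
V̂(ȳ_st) = Σ W_h² s_h²/n_h, with W_h = N_h/N and N = 11800:
  stratum A: (2200/11800)²·6.10²/139 = 0.00930521
  stratum B: (4600/11800)²·3.51²/705 = 0.00265569
  stratum C: (5000/11800)²·6.38²/1213 = 0.00602499
V̂(ȳ_st) = 0.0179859
SE(ȳ_st) = √0.0179859 = 0.134111

ȳ_st ≈ 36.21, SE ≈ 0.134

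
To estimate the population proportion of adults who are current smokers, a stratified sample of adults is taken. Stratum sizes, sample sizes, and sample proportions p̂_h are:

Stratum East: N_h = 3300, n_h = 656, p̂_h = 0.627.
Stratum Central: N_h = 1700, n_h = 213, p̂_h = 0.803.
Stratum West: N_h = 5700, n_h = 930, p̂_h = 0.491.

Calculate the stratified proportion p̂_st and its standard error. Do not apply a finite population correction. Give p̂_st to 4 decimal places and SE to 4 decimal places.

N = 10700; stratum weights W_h = N_h/N.
p̂_st = Σ W_h p̂_h = (3300·0.627 + 1700·0.803 + 5700·0.491)/10700 = 0.58251
V̂(p̂_st) = Σ W_h² p̂_h(1−p̂_h)/(n_h−1):
  stratum East: (3300/10700)²·0.627·0.373/655 = 3.39622e-05
  stratum Central: (1700/10700)²·0.803·0.197/212 = 1.88355e-05
  stratum West: (5700/10700)²·0.491·0.509/929 = 7.63424e-05
V̂(p̂_st) = 0.00012914; SE = √V̂ = 0.011364

p̂_st ≈ 0.5825, SE ≈ 0.0114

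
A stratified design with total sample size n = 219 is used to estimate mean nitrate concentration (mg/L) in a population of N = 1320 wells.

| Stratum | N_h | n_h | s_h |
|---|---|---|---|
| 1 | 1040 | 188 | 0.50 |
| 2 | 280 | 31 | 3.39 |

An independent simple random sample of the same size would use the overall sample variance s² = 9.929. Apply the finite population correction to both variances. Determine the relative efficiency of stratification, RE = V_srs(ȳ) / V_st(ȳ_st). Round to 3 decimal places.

RE ≈ 2.438

V̂(ȳ_st) = Σ W_h² (1 − n_h/N_h) s_h²/n_h, with W_h = N_h/N and N = 1320:
  stratum 1: (1040/1320)²·(1 − 188/1040)·0.50²/188 = 0.00067625
  stratum 2: (280/1320)²·(1 − 31/280)·3.39²/31 = 0.0148336
V_st = 0.0155099
V_srs = (1 − 219/1320)·9.929/219 = 0.0378159
Relative efficiency = V_srs / V_st = 0.0378159/0.0155099 = 2.4382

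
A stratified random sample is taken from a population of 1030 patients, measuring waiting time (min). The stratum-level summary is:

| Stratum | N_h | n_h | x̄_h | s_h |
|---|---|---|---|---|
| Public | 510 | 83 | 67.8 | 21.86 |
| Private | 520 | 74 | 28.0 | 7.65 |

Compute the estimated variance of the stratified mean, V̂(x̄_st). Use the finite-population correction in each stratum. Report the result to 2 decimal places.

V̂(x̄_st) = Σ W_h² (1 − n_h/N_h) s_h²/n_h, with W_h = N_h/N and N = 1030:
  stratum Public: (510/1030)²·(1 − 83/510)·21.86²/83 = 1.18181
  stratum Private: (520/1030)²·(1 − 74/520)·7.65²/74 = 0.172884
V̂(x̄_st) = 1.35469

V̂(x̄_st) ≈ 1.35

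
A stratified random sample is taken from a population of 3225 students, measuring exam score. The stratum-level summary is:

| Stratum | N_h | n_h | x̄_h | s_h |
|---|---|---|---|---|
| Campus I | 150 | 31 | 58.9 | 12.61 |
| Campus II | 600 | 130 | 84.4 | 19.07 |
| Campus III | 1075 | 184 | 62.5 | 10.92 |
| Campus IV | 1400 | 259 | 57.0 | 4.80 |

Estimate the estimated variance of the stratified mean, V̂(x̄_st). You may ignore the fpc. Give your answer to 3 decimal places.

V̂(x̄_st) ≈ 0.197

V̂(x̄_st) = Σ W_h² s_h²/n_h, with W_h = N_h/N and N = 3225:
  stratum Campus I: (150/3225)²·12.61²/31 = 0.0110966
  stratum Campus II: (600/3225)²·19.07²/130 = 0.096828
  stratum Campus III: (1075/3225)²·10.92²/184 = 0.0720087
  stratum Campus IV: (1400/3225)²·4.80²/259 = 0.0167641
V̂(x̄_st) = 0.196697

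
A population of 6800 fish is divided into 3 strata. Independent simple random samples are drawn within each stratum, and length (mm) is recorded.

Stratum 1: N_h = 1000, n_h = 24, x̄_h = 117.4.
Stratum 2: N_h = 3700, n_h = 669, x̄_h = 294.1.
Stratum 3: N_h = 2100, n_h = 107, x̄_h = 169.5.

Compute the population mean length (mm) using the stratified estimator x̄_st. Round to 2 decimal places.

N = Σ N_h = 6800. Stratum weights W_h = N_h/N.
x̄_st = (1000·117.4 + 3700·294.1 + 2100·169.5) / 6800 = 229.6353

x̄_st ≈ 229.64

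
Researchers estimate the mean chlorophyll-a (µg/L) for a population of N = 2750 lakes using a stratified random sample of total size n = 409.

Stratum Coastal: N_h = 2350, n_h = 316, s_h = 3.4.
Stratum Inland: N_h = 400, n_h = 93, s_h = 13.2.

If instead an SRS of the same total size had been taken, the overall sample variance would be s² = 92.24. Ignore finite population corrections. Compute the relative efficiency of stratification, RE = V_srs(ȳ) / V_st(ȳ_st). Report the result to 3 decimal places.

V̂(ȳ_st) = Σ W_h² s_h²/n_h, with W_h = N_h/N and N = 2750:
  stratum Coastal: (2350/2750)²·3.4²/316 = 0.0267141
  stratum Inland: (400/2750)²·13.2²/93 = 0.0396387
V_st = 0.0663528
V_srs = s²/n = 92.24/409 = 0.225526
Relative efficiency = V_srs / V_st = 0.225526/0.0663528 = 3.3989

RE ≈ 3.399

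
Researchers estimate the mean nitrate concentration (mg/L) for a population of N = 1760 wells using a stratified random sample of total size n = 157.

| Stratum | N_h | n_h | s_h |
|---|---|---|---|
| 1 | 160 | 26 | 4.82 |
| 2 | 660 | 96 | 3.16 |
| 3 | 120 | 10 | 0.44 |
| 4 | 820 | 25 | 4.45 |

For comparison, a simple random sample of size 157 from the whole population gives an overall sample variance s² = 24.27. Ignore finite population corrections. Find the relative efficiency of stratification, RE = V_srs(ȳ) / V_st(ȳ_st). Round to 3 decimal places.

RE ≈ 0.797

V̂(ȳ_st) = Σ W_h² s_h²/n_h, with W_h = N_h/N and N = 1760:
  stratum 1: (160/1760)²·4.82²/26 = 0.00738474
  stratum 2: (660/1760)²·3.16²/96 = 0.0146273
  stratum 3: (120/1760)²·0.44²/10 = 9e-05
  stratum 4: (820/1760)²·4.45²/25 = 0.171942
V_st = 0.194044
V_srs = s²/n = 24.27/157 = 0.154586
Relative efficiency = V_srs / V_st = 0.154586/0.194044 = 0.7967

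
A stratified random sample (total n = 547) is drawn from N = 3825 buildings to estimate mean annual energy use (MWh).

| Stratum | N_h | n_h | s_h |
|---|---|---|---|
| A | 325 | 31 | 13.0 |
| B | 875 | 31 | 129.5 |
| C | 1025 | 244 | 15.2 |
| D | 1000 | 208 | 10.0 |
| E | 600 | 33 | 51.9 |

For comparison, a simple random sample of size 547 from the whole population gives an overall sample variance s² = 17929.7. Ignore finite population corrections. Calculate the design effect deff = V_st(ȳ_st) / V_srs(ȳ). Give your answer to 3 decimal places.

deff ≈ 0.929

V̂(ȳ_st) = Σ W_h² s_h²/n_h, with W_h = N_h/N and N = 3825:
  stratum A: (325/3825)²·13.0²/31 = 0.0393576
  stratum B: (875/3825)²·129.5²/31 = 28.3094
  stratum C: (1025/3825)²·15.2²/244 = 0.0679958
  stratum D: (1000/3825)²·10.0²/208 = 0.0328605
  stratum E: (600/3825)²·51.9²/33 = 2.00845
V_st = 30.4581
V_srs = s²/n = 17929.7/547 = 32.7782
deff = V_st / V_srs = 30.4581/32.7782 = 0.9292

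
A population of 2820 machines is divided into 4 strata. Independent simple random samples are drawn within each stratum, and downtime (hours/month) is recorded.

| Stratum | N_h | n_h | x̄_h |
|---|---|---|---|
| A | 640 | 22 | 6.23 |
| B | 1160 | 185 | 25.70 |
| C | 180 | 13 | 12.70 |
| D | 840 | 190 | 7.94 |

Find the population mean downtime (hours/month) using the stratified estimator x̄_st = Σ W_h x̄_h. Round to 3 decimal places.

N = Σ N_h = 2820. Stratum weights W_h = N_h/N.
x̄_st = (640·6.23 + 1160·25.70 + 180·12.70 + 840·7.94) / 2820 = 15.16128

x̄_st ≈ 15.161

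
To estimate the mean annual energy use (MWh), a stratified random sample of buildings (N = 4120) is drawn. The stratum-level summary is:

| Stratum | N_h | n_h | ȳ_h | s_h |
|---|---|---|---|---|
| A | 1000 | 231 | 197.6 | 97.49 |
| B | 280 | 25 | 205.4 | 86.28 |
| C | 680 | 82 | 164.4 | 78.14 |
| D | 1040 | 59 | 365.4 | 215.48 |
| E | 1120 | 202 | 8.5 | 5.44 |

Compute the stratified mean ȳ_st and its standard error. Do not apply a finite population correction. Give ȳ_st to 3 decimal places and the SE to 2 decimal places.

ȳ_st ≈ 183.602, SE ≈ 7.48

ȳ_st = Σ W_h ȳ_h = (1000·197.6 + 280·205.4 + 680·164.4 + 1040·365.4 + 1120·8.5)/4120 = 183.60194
V̂(ȳ_st) = Σ W_h² s_h²/n_h, with W_h = N_h/N and N = 4120:
  stratum A: (1000/4120)²·97.49²/231 = 2.42389
  stratum B: (280/4120)²·86.28²/25 = 1.37531
  stratum C: (680/4120)²·78.14²/82 = 2.02841
  stratum D: (1040/4120)²·215.48²/59 = 50.1458
  stratum E: (1120/4120)²·5.44²/202 = 0.0108265
V̂(ȳ_st) = 55.9842
SE(ȳ_st) = √55.9842 = 7.48226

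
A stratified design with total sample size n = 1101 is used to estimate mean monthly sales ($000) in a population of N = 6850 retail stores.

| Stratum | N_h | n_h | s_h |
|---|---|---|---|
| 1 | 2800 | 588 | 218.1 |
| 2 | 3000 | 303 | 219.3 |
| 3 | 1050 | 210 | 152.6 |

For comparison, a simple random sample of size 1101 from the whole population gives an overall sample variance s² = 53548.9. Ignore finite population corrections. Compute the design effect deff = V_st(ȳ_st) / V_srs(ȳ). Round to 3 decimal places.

deff ≈ 0.957

V̂(ȳ_st) = Σ W_h² s_h²/n_h, with W_h = N_h/N and N = 6850:
  stratum 1: (2800/6850)²·218.1²/588 = 13.5166
  stratum 2: (3000/6850)²·219.3²/303 = 30.4436
  stratum 3: (1050/6850)²·152.6²/210 = 2.60548
V_st = 46.5657
V_srs = s²/n = 53548.9/1101 = 48.6366
deff = V_st / V_srs = 46.5657/48.6366 = 0.9574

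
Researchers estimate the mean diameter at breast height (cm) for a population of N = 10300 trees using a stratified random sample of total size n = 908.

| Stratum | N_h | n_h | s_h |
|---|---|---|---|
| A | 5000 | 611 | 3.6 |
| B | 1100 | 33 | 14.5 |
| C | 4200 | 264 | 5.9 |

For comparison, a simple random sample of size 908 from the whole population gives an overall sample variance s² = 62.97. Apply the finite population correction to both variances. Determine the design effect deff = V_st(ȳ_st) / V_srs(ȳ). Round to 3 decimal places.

V̂(ȳ_st) = Σ W_h² (1 − n_h/N_h) s_h²/n_h, with W_h = N_h/N and N = 10300:
  stratum A: (5000/10300)²·(1 − 611/5000)·3.6²/611 = 0.00438758
  stratum B: (1100/10300)²·(1 − 33/1100)·14.5²/33 = 0.0704863
  stratum C: (4200/10300)²·(1 − 264/4200)·5.9²/264 = 0.0205461
V_st = 0.09542
V_srs = (1 − 908/10300)·62.97/908 = 0.0632366
deff = V_st / V_srs = 0.09542/0.0632366 = 1.5089

deff ≈ 1.509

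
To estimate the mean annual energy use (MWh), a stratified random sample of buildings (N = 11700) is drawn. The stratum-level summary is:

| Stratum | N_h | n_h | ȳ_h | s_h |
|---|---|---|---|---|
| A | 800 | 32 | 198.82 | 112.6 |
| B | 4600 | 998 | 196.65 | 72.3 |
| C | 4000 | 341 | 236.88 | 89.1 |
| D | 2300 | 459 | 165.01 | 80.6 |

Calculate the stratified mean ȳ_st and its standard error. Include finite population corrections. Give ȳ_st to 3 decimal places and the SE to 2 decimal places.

ȳ_st ≈ 204.332, SE ≈ 2.31

ȳ_st = Σ W_h ȳ_h = (800·198.82 + 4600·196.65 + 4000·236.88 + 2300·165.01)/11700 = 204.33239
V̂(ȳ_st) = Σ W_h² (1 − n_h/N_h) s_h²/n_h, with W_h = N_h/N and N = 11700:
  stratum A: (800/11700)²·(1 − 32/800)·112.6²/32 = 1.77831
  stratum B: (4600/11700)²·(1 − 998/4600)·72.3²/998 = 0.63398
  stratum C: (4000/11700)²·(1 − 341/4000)·89.1²/341 = 2.48915
  stratum D: (2300/11700)²·(1 − 459/2300)·80.6²/459 = 0.437791
V̂(ȳ_st) = 5.33923
SE(ȳ_st) = √5.33923 = 2.31068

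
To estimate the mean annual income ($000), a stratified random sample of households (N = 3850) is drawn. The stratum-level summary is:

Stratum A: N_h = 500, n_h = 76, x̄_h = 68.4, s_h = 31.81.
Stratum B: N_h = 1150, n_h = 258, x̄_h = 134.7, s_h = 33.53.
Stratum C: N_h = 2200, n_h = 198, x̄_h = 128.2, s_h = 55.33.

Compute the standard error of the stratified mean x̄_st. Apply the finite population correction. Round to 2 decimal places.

V̂(x̄_st) = Σ W_h² (1 − n_h/N_h) s_h²/n_h, with W_h = N_h/N and N = 3850:
  stratum A: (500/3850)²·(1 − 76/500)·31.81²/76 = 0.190427
  stratum B: (1150/3850)²·(1 − 258/1150)·33.53²/258 = 0.30157
  stratum C: (2200/3850)²·(1 − 198/2200)·55.33²/198 = 4.59432
V̂(x̄_st) = 5.08632
SE(x̄_st) = √5.08632 = 2.25529

SE(x̄_st) ≈ 2.26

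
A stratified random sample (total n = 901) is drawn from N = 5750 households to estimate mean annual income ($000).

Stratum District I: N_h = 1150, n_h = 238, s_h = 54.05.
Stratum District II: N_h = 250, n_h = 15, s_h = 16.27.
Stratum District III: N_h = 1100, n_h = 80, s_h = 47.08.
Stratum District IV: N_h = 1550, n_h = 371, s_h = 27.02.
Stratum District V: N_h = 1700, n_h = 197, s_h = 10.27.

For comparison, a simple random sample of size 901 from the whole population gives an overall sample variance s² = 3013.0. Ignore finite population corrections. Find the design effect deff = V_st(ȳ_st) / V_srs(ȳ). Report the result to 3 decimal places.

deff ≈ 0.517

V̂(ȳ_st) = Σ W_h² s_h²/n_h, with W_h = N_h/N and N = 5750:
  stratum District I: (1150/5750)²·54.05²/238 = 0.490992
  stratum District II: (250/5750)²·16.27²/15 = 0.0333602
  stratum District III: (1100/5750)²·47.08²/80 = 1.01399
  stratum District IV: (1550/5750)²·27.02²/371 = 0.142996
  stratum District V: (1700/5750)²·10.27²/197 = 0.046799
V_st = 1.72813
V_srs = s²/n = 3013.0/901 = 3.34406
deff = V_st / V_srs = 1.72813/3.34406 = 0.5168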